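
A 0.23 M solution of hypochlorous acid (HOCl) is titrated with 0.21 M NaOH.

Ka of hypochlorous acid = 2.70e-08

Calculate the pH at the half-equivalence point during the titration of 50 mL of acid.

At half-equivalence [HA] = [A⁻], so Henderson-Hasselbalch gives pH = pKa = -log(2.70e-08) = 7.57.

pH = pKa = 7.57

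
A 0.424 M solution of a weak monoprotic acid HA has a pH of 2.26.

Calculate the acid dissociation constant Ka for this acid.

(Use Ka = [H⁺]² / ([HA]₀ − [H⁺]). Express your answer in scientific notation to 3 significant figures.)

[H⁺] = 10^(−pH) = 10^(−2.26) = 5.495e-03 M. For HA ⇌ H⁺ + A⁻, Ka = [H⁺][A⁻]/[HA] = [H⁺]² / ([HA]₀ − [H⁺]) = (5.495e-03)² / (0.424 − 5.495e-03) = 7.22e-05.

K_a = 7.22e-05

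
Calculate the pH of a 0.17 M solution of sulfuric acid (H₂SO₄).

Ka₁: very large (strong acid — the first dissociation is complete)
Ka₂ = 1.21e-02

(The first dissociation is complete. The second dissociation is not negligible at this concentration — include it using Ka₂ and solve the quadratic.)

First dissociation is complete: [H⁺]₀ = [HSO₄⁻]₀ = C = 0.17 M. Second dissociation HSO₄⁻ ⇌ H⁺ + SO₄²⁻: let x = [SO₄²⁻]. Ka₂ = (C + x)·x / (C − x) = 1.21e-02 → x² + (C + Ka₂)·x − Ka₂·C = 0 → x² + 0.18210·x − 2.057e-03 = 0. x = (−0.18210 + √(0.18210² + 4 × 2.057e-03)) / 2 = 1.0671e-02 M. [H⁺] = C + x = 0.17 + 1.0671e-02 = 1.8067e-01 M. pH = -log(1.8067e-01) = 0.74.

pH = 0.74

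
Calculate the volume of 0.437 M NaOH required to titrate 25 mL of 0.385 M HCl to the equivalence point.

At equivalence: moles acid = moles base. moles HCl = 0.385 × 25/1000 = 0.009625 mol. V_base = moles / 0.437 × 1000 = 22.0 mL.

V_{base} = 22.0 mL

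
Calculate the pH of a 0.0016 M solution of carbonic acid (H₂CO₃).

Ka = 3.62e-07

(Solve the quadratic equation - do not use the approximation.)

x² + Ka×x - Ka×C = 0. Using quadratic formula: [H⁺] = 2.3886e-05

pH = 4.62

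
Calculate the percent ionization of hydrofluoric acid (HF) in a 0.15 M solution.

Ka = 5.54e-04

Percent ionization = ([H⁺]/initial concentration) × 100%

Using Ka equilibrium: x² + Ka×x - Ka×C = 0. Solving: [H⁺] = 8.8431e-03. Percent = (8.8431e-03/0.15) × 100

Percent ionization = 5.9%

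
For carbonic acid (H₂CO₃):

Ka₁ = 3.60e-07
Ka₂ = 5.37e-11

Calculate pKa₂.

pKa₂ = -log(Ka₂) = -log(5.37e-11) = 10.27.

pK_{a2} = 10.27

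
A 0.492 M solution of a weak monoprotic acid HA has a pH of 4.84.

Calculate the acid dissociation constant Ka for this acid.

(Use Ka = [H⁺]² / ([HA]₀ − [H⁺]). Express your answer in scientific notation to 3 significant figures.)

[H⁺] = 10^(−pH) = 10^(−4.84) = 1.445e-05 M. For HA ⇌ H⁺ + A⁻, Ka = [H⁺][A⁻]/[HA] = [H⁺]² / ([HA]₀ − [H⁺]) = (1.445e-05)² / (0.492 − 1.445e-05) = 4.25e-10.

K_a = 4.25e-10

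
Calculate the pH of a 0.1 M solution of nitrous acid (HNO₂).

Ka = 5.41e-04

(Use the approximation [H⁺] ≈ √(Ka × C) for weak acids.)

[H⁺] = √(Ka × C) = √(5.41e-04 × 0.1) = 7.3553e-03. pH = -log(7.3553e-03)

pH = 2.13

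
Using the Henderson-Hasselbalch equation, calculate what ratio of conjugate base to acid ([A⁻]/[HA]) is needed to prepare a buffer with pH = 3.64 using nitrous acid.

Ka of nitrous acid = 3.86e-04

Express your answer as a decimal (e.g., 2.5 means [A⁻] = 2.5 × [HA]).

pKa = -log(3.86e-04) = 3.4134. pH = pKa + log([A⁻]/[HA]), so log([A⁻]/[HA]) = pH − pKa = 3.64 − 3.4134 = 0.2266. [A⁻]/[HA] = 10^(0.2266) = 1.68

[A⁻]/[HA] = 1.68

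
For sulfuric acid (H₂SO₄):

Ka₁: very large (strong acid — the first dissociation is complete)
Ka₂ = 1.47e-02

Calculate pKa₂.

pKa₂ = -log(Ka₂) = -log(1.47e-02) = 1.83.

pK_{a2} = 1.83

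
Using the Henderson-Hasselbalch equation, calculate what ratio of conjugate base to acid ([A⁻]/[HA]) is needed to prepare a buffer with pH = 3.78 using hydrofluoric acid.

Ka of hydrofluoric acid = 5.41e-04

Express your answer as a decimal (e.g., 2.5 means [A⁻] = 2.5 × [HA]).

pKa = -log(5.41e-04) = 3.2668. pH = pKa + log([A⁻]/[HA]), so log([A⁻]/[HA]) = pH − pKa = 3.78 − 3.2668 = 0.5132. [A⁻]/[HA] = 10^(0.5132) = 3.26

[A⁻]/[HA] = 3.26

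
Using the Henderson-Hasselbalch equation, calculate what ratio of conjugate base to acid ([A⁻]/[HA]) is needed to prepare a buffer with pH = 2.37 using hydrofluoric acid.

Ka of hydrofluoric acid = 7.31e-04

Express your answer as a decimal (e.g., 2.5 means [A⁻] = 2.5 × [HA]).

pKa = -log(7.31e-04) = 3.1361. pH = pKa + log([A⁻]/[HA]), so log([A⁻]/[HA]) = pH − pKa = 2.37 − 3.1361 = -0.7661. [A⁻]/[HA] = 10^(-0.7661) = 0.171

[A⁻]/[HA] = 0.171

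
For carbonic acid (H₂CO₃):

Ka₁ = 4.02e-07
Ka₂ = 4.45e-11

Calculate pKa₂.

pKa₂ = -log(Ka₂) = -log(4.45e-11) = 10.35.

pK_{a2} = 10.35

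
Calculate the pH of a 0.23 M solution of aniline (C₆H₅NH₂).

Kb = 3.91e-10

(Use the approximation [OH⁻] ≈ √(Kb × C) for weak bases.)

[OH⁻] = √(Kb × C) = √(3.91e-10 × 0.23) = 9.4831e-06. pOH = 5.02, pH = 14 - pOH

pH = 8.98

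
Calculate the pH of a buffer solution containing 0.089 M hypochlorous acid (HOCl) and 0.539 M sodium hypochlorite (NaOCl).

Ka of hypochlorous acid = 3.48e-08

pKa = -log(3.48e-08) = 7.46. pH = pKa + log([A⁻]/[HA]) = 7.46 + log(0.539/0.089)

pH = 8.24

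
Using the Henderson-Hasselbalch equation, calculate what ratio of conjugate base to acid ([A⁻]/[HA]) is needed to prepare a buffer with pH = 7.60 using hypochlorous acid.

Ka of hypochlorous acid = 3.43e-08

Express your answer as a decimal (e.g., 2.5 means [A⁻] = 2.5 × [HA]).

pKa = -log(3.43e-08) = 7.4647. pH = pKa + log([A⁻]/[HA]), so log([A⁻]/[HA]) = pH − pKa = 7.60 − 7.4647 = 0.1353. [A⁻]/[HA] = 10^(0.1353) = 1.37

[A⁻]/[HA] = 1.37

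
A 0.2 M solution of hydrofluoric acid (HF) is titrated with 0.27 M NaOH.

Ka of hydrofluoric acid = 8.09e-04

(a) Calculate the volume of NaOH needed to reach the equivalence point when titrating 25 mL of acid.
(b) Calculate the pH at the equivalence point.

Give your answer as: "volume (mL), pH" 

moles acid = 0.2 × 25/1000 = 0.005 mol; V_base = moles/0.27 × 1000 = 18.5 mL. At equivalence only the conjugate base is present: [A⁻] = 0.005/0.044 = 1.1489e-01 M. Kb = Kw/Ka = 1.24e-11; [OH⁻] = √(Kb × [A⁻]) = 1.1917e-06; pOH = 5.92; pH = 14 - pOH = 8.08.

V = 18.5 mL, pH = 8.08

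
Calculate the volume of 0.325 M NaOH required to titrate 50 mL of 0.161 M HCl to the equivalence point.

At equivalence: moles acid = moles base. moles HCl = 0.161 × 50/1000 = 0.00805 mol. V_base = moles / 0.325 × 1000 = 24.8 mL.

V_{base} = 24.8 mL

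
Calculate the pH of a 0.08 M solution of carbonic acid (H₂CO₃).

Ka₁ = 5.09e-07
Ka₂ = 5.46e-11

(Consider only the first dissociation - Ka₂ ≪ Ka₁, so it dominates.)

First dissociation dominates. From Ka₁ = [H⁺][HA⁻]/[H₂A], x² + Ka₁·x − Ka₁·C = 0 with C = 0.08 M and Ka₁ = 5.09e-07. Solving: [H⁺] = (−Ka₁ + √(Ka₁² + 4·Ka₁·C)) / 2 = 2.0154e-04 M. pH = -log(2.0154e-04) = 3.70.

pH = 3.70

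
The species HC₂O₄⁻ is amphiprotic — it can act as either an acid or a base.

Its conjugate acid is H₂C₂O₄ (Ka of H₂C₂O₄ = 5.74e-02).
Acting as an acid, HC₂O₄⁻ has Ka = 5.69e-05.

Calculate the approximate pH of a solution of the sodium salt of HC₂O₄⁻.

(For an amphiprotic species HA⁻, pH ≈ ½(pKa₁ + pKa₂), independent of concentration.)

pKa₁ = -log(5.74e-02) = 1.24; pKa₂ = -log(5.69e-05) = 4.24. For an amphiprotic species, pH ≈ ½(pKa₁ + pKa₂) = ½(1.24 + 4.24) = 2.74.

pH = 2.74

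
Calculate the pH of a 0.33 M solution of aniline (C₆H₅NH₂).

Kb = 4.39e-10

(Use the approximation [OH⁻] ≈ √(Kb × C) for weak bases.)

[OH⁻] = √(Kb × C) = √(4.39e-10 × 0.33) = 1.2036e-05. pOH = 4.92, pH = 14 - pOH

pH = 9.08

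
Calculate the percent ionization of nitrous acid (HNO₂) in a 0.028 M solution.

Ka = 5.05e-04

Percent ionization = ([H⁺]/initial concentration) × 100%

Using Ka equilibrium: x² + Ka×x - Ka×C = 0. Solving: [H⁺] = 3.5163e-03. Percent = (3.5163e-03/0.028) × 100

Percent ionization = 12.6%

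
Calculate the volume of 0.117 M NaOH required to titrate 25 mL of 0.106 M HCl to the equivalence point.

At equivalence: moles acid = moles base. moles HCl = 0.106 × 25/1000 = 0.00265 mol. V_base = moles / 0.117 × 1000 = 22.6 mL.

V_{base} = 22.6 mL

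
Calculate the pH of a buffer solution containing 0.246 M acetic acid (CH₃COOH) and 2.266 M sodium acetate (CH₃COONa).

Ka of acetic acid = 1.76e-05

pKa = -log(1.76e-05) = 4.75. pH = pKa + log([A⁻]/[HA]) = 4.75 + log(2.266/0.246)

pH = 5.72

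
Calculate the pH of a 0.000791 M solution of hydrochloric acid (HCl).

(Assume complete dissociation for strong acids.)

[H⁺] = 0.000791 M for strong acid. pH = -log[H⁺] = -log(0.000791)

pH = 3.10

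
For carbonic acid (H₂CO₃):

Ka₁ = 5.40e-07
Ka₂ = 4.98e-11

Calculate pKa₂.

pKa₂ = -log(Ka₂) = -log(4.98e-11) = 10.30.

pK_{a2} = 10.30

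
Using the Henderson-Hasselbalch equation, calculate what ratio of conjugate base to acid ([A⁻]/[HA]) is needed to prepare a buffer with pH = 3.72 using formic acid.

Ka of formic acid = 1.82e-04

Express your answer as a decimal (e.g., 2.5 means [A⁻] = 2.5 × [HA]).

pKa = -log(1.82e-04) = 3.7399. pH = pKa + log([A⁻]/[HA]), so log([A⁻]/[HA]) = pH − pKa = 3.72 − 3.7399 = -0.0199. [A⁻]/[HA] = 10^(-0.0199) = 0.955

[A⁻]/[HA] = 0.955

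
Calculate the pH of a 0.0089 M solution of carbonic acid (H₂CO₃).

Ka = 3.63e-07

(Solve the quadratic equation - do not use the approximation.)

x² + Ka×x - Ka×C = 0. Using quadratic formula: [H⁺] = 5.6658e-05

pH = 4.25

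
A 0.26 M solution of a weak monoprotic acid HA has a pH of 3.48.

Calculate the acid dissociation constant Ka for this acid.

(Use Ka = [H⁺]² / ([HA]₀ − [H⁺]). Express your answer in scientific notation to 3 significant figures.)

[H⁺] = 10^(−pH) = 10^(−3.48) = 3.311e-04 M. For HA ⇌ H⁺ + A⁻, Ka = [H⁺][A⁻]/[HA] = [H⁺]² / ([HA]₀ − [H⁺]) = (3.311e-04)² / (0.26 − 3.311e-04) = 4.22e-07.

K_a = 4.22e-07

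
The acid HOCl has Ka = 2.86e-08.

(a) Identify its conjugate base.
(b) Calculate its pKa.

(a) The conjugate base is formed by removing one H⁺ from HOCl, giving OCl⁻. (b) pKa = -log(Ka) = -log(2.86e-08) = 7.54.

Conjugate base: OCl⁻; pK_a = 7.54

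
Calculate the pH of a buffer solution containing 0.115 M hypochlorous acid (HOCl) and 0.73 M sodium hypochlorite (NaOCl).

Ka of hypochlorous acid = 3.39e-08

pKa = -log(3.39e-08) = 7.47. pH = pKa + log([A⁻]/[HA]) = 7.47 + log(0.73/0.115)

pH = 8.27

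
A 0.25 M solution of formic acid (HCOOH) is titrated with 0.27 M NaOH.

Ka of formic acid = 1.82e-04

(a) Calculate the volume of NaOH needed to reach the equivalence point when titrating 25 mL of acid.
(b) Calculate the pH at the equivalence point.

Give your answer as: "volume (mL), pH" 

moles acid = 0.25 × 25/1000 = 0.00625 mol; V_base = moles/0.27 × 1000 = 23.1 mL. At equivalence only the conjugate base is present: [A⁻] = 0.00625/0.048 = 1.2981e-01 M. Kb = Kw/Ka = 5.49e-11; [OH⁻] = √(Kb × [A⁻]) = 2.6706e-06; pOH = 5.57; pH = 14 - pOH = 8.43.

V = 23.1 mL, pH = 8.43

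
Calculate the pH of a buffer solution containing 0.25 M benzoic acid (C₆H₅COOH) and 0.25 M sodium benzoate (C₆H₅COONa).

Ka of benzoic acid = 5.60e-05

pKa = -log(5.60e-05) = 4.25. pH = pKa + log([A⁻]/[HA]) = 4.25 + log(0.25/0.25)

pH = 4.25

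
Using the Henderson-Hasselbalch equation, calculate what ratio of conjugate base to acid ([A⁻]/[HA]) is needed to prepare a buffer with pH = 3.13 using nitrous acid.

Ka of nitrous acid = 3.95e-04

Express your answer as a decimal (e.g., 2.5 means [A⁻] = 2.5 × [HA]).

pKa = -log(3.95e-04) = 3.4034. pH = pKa + log([A⁻]/[HA]), so log([A⁻]/[HA]) = pH − pKa = 3.13 − 3.4034 = -0.2734. [A⁻]/[HA] = 10^(-0.2734) = 0.533

[A⁻]/[HA] = 0.533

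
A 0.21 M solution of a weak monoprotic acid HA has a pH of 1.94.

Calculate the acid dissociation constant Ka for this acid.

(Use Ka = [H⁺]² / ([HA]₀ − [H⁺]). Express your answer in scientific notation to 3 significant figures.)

[H⁺] = 10^(−pH) = 10^(−1.94) = 1.148e-02 M. For HA ⇌ H⁺ + A⁻, Ka = [H⁺][A⁻]/[HA] = [H⁺]² / ([HA]₀ − [H⁺]) = (1.148e-02)² / (0.21 − 1.148e-02) = 6.64e-04.

K_a = 6.64e-04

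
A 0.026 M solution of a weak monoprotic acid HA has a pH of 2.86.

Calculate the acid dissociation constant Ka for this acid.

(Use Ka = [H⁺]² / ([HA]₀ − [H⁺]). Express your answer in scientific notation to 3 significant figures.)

[H⁺] = 10^(−pH) = 10^(−2.86) = 1.380e-03 M. For HA ⇌ H⁺ + A⁻, Ka = [H⁺][A⁻]/[HA] = [H⁺]² / ([HA]₀ − [H⁺]) = (1.380e-03)² / (0.026 − 1.380e-03) = 7.74e-05.

K_a = 7.74e-05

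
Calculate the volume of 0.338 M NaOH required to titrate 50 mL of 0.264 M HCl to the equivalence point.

At equivalence: moles acid = moles base. moles HCl = 0.264 × 50/1000 = 0.0132 mol. V_base = moles / 0.338 × 1000 = 39.1 mL.

V_{base} = 39.1 mL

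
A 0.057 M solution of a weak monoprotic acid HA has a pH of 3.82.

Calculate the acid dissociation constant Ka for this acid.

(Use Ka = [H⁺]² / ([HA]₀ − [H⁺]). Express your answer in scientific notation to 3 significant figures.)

[H⁺] = 10^(−pH) = 10^(−3.82) = 1.514e-04 M. For HA ⇌ H⁺ + A⁻, Ka = [H⁺][A⁻]/[HA] = [H⁺]² / ([HA]₀ − [H⁺]) = (1.514e-04)² / (0.057 − 1.514e-04) = 4.03e-07.

K_a = 4.03e-07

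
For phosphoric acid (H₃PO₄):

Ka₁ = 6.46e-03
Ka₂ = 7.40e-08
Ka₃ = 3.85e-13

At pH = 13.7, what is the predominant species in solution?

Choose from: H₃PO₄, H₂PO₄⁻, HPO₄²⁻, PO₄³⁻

pKa₁ = 2.19, pKa₂ = 7.13, pKa₃ = 12.41. For a polyprotic acid the predominant species crosses at each pKa: below pKa_n the protonated form dominates, above it the deprotonated form does. At pH = 13.7, the predominant species is PO₄³⁻.

PO₄³⁻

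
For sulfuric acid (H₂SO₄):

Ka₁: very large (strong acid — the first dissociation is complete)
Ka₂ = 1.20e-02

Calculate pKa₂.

pKa₂ = -log(Ka₂) = -log(1.20e-02) = 1.92.

pK_{a2} = 1.92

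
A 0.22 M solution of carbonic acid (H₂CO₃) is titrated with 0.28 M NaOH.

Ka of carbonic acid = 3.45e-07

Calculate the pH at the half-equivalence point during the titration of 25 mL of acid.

At half-equivalence [HA] = [A⁻], so Henderson-Hasselbalch gives pH = pKa = -log(3.45e-07) = 6.46.

pH = pKa = 6.46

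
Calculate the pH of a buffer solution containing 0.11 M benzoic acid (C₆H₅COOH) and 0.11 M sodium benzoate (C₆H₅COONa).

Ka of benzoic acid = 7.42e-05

pKa = -log(7.42e-05) = 4.13. pH = pKa + log([A⁻]/[HA]) = 4.13 + log(0.11/0.11)

pH = 4.13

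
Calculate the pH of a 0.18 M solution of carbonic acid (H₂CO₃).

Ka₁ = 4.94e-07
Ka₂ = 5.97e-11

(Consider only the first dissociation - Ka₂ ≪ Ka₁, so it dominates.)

First dissociation dominates. From Ka₁ = [H⁺][HA⁻]/[H₂A], x² + Ka₁·x − Ka₁·C = 0 with C = 0.18 M and Ka₁ = 4.94e-07. Solving: [H⁺] = (−Ka₁ + √(Ka₁² + 4·Ka₁·C)) / 2 = 2.9795e-04 M. pH = -log(2.9795e-04) = 3.53.

pH = 3.53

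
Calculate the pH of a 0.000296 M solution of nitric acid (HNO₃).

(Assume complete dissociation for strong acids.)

[H⁺] = 0.000296 M for strong acid. pH = -log[H⁺] = -log(0.000296)

pH = 3.53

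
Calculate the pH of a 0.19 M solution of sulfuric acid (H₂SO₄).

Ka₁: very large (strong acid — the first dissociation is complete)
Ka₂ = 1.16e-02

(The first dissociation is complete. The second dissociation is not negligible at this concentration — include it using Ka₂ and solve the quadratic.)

First dissociation is complete: [H⁺]₀ = [HSO₄⁻]₀ = C = 0.19 M. Second dissociation HSO₄⁻ ⇌ H⁺ + SO₄²⁻: let x = [SO₄²⁻]. Ka₂ = (C + x)·x / (C − x) = 1.16e-02 → x² + (C + Ka₂)·x − Ka₂·C = 0 → x² + 0.20160·x − 2.204e-03 = 0. x = (−0.20160 + √(0.20160² + 4 × 2.204e-03)) / 2 = 1.0396e-02 M. [H⁺] = C + x = 0.19 + 1.0396e-02 = 2.0040e-01 M. pH = -log(2.0040e-01) = 0.70.

pH = 0.70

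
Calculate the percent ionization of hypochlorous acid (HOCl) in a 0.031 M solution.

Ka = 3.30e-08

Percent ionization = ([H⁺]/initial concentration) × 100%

Using Ka equilibrium: x² + Ka×x - Ka×C = 0. Solving: [H⁺] = 3.1968e-05. Percent = (3.1968e-05/0.031) × 100

Percent ionization = 0.103%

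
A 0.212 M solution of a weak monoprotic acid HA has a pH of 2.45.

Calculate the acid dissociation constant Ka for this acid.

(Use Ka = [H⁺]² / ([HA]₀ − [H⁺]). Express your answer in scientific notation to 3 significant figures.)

[H⁺] = 10^(−pH) = 10^(−2.45) = 3.548e-03 M. For HA ⇌ H⁺ + A⁻, Ka = [H⁺][A⁻]/[HA] = [H⁺]² / ([HA]₀ − [H⁺]) = (3.548e-03)² / (0.212 − 3.548e-03) = 6.04e-05.

K_a = 6.04e-05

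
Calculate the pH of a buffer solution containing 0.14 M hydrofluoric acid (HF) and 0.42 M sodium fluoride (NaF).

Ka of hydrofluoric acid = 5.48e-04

pKa = -log(5.48e-04) = 3.26. pH = pKa + log([A⁻]/[HA]) = 3.26 + log(0.42/0.14)

pH = 3.74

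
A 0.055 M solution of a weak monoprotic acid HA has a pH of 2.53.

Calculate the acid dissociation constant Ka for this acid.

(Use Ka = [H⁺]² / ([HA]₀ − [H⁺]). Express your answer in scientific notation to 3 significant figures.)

[H⁺] = 10^(−pH) = 10^(−2.53) = 2.951e-03 M. For HA ⇌ H⁺ + A⁻, Ka = [H⁺][A⁻]/[HA] = [H⁺]² / ([HA]₀ − [H⁺]) = (2.951e-03)² / (0.055 − 2.951e-03) = 1.67e-04.

K_a = 1.67e-04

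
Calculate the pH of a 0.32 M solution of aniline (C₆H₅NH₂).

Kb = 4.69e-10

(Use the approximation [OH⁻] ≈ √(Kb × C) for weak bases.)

[OH⁻] = √(Kb × C) = √(4.69e-10 × 0.32) = 1.2251e-05. pOH = 4.91, pH = 14 - pOH

pH = 9.09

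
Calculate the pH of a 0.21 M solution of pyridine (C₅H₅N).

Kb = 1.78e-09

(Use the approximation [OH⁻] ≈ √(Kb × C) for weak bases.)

[OH⁻] = √(Kb × C) = √(1.78e-09 × 0.21) = 1.9334e-05. pOH = 4.71, pH = 14 - pOH

pH = 9.29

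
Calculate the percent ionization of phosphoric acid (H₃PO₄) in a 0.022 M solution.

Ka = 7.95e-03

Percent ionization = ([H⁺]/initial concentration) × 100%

Using Ka equilibrium: x² + Ka×x - Ka×C = 0. Solving: [H⁺] = 9.8344e-03. Percent = (9.8344e-03/0.022) × 100

Percent ionization = 44.7%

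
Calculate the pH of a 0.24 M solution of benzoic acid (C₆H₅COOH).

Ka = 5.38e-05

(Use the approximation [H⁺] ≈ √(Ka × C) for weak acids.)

[H⁺] = √(Ka × C) = √(5.38e-05 × 0.24) = 3.5933e-03. pH = -log(3.5933e-03)

pH = 2.44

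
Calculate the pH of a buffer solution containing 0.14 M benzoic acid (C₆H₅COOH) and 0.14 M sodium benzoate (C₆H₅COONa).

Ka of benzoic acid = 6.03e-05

pKa = -log(6.03e-05) = 4.22. pH = pKa + log([A⁻]/[HA]) = 4.22 + log(0.14/0.14)

pH = 4.22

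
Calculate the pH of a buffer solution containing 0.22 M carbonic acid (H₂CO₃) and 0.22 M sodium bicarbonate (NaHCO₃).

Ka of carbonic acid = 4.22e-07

pKa = -log(4.22e-07) = 6.37. pH = pKa + log([A⁻]/[HA]) = 6.37 + log(0.22/0.22)

pH = 6.37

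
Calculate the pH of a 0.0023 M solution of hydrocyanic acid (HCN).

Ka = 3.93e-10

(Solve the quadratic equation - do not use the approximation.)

x² + Ka×x - Ka×C = 0. Using quadratic formula: [H⁺] = 9.5054e-07

pH = 6.02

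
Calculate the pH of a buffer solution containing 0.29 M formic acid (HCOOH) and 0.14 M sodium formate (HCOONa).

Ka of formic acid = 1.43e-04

pKa = -log(1.43e-04) = 3.84. pH = pKa + log([A⁻]/[HA]) = 3.84 + log(0.14/0.29)

pH = 3.53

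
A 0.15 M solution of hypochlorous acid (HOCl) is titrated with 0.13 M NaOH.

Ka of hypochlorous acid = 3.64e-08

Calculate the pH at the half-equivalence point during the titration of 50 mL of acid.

At half-equivalence [HA] = [A⁻], so Henderson-Hasselbalch gives pH = pKa = -log(3.64e-08) = 7.44.

pH = pKa = 7.44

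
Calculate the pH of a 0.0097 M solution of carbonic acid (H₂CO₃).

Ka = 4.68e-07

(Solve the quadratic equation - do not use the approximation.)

x² + Ka×x - Ka×C = 0. Using quadratic formula: [H⁺] = 6.7143e-05

pH = 4.17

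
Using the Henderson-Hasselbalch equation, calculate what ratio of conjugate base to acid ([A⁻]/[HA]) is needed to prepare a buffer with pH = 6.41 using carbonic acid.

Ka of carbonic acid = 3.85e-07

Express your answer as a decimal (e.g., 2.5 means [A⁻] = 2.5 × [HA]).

pKa = -log(3.85e-07) = 6.4145. pH = pKa + log([A⁻]/[HA]), so log([A⁻]/[HA]) = pH − pKa = 6.41 − 6.4145 = -0.0045. [A⁻]/[HA] = 10^(-0.0045) = 0.990

[A⁻]/[HA] = 0.990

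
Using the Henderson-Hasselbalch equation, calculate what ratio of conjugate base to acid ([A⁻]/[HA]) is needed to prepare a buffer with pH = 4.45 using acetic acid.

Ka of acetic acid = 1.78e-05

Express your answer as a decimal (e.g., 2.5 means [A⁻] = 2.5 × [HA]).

pKa = -log(1.78e-05) = 4.7496. pH = pKa + log([A⁻]/[HA]), so log([A⁻]/[HA]) = pH − pKa = 4.45 − 4.7496 = -0.2996. [A⁻]/[HA] = 10^(-0.2996) = 0.502

[A⁻]/[HA] = 0.502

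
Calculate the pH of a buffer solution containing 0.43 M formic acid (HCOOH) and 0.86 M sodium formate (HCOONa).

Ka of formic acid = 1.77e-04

pKa = -log(1.77e-04) = 3.75. pH = pKa + log([A⁻]/[HA]) = 3.75 + log(0.86/0.43)

pH = 4.05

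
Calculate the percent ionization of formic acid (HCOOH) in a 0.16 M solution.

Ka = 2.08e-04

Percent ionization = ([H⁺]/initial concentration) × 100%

Using Ka equilibrium: x² + Ka×x - Ka×C = 0. Solving: [H⁺] = 5.6658e-03. Percent = (5.6658e-03/0.16) × 100

Percent ionization = 3.54%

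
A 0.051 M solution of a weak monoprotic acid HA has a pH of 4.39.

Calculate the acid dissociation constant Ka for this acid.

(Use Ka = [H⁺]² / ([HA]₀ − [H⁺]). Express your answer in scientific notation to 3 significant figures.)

[H⁺] = 10^(−pH) = 10^(−4.39) = 4.074e-05 M. For HA ⇌ H⁺ + A⁻, Ka = [H⁺][A⁻]/[HA] = [H⁺]² / ([HA]₀ − [H⁺]) = (4.074e-05)² / (0.051 − 4.074e-05) = 3.26e-08.

K_a = 3.26e-08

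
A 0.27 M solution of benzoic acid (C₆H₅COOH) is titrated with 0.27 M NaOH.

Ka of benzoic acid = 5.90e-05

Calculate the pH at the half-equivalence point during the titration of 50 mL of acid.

At half-equivalence [HA] = [A⁻], so Henderson-Hasselbalch gives pH = pKa = -log(5.90e-05) = 4.23.

pH = pKa = 4.23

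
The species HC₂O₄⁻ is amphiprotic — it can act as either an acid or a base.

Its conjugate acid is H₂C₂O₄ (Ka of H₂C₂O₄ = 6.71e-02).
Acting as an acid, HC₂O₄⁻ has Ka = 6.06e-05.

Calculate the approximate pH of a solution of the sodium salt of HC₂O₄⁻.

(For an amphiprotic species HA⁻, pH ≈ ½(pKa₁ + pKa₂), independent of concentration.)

pKa₁ = -log(6.71e-02) = 1.17; pKa₂ = -log(6.06e-05) = 4.22. For an amphiprotic species, pH ≈ ½(pKa₁ + pKa₂) = ½(1.17 + 4.22) = 2.70.

pH = 2.70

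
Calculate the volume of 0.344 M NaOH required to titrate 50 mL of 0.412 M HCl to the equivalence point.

At equivalence: moles acid = moles base. moles HCl = 0.412 × 50/1000 = 0.0206 mol. V_base = moles / 0.344 × 1000 = 59.9 mL.

V_{base} = 59.9 mL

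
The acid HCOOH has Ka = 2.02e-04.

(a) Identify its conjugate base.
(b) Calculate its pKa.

(a) The conjugate base is formed by removing one H⁺ from HCOOH, giving HCOO⁻. (b) pKa = -log(Ka) = -log(2.02e-04) = 3.69.

Conjugate base: HCOO⁻; pK_a = 3.69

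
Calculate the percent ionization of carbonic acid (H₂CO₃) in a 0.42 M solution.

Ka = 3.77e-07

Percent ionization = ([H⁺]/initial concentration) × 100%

Using Ka equilibrium: x² + Ka×x - Ka×C = 0. Solving: [H⁺] = 3.9773e-04. Percent = (3.9773e-04/0.42) × 100

Percent ionization = 0.0947%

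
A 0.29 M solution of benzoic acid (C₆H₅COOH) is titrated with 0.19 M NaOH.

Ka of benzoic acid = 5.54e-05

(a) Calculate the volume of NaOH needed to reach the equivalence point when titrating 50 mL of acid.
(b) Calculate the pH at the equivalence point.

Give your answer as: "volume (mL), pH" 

moles acid = 0.29 × 50/1000 = 0.0145 mol; V_base = moles/0.19 × 1000 = 76.3 mL. At equivalence only the conjugate base is present: [A⁻] = 0.0145/0.126 = 1.1479e-01 M. Kb = Kw/Ka = 1.81e-10; [OH⁻] = √(Kb × [A⁻]) = 4.5520e-06; pOH = 5.34; pH = 14 - pOH = 8.66.

V = 76.3 mL, pH = 8.66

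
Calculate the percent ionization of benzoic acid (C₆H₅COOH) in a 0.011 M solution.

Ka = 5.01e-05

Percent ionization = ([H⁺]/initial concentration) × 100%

Using Ka equilibrium: x² + Ka×x - Ka×C = 0. Solving: [H⁺] = 7.1773e-04. Percent = (7.1773e-04/0.011) × 100

Percent ionization = 6.52%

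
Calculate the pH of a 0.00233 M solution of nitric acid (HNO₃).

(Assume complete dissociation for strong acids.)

[H⁺] = 0.00233 M for strong acid. pH = -log[H⁺] = -log(0.00233)

pH = 2.63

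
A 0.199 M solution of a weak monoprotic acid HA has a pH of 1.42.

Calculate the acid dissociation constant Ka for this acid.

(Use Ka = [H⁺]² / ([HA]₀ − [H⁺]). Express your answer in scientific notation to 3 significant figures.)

[H⁺] = 10^(−pH) = 10^(−1.42) = 3.802e-02 M. For HA ⇌ H⁺ + A⁻, Ka = [H⁺][A⁻]/[HA] = [H⁺]² / ([HA]₀ − [H⁺]) = (3.802e-02)² / (0.199 − 3.802e-02) = 8.98e-03.

K_a = 8.98e-03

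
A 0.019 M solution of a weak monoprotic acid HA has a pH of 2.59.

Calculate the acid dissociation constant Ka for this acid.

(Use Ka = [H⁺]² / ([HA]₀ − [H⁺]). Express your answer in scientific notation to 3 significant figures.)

[H⁺] = 10^(−pH) = 10^(−2.59) = 2.570e-03 M. For HA ⇌ H⁺ + A⁻, Ka = [H⁺][A⁻]/[HA] = [H⁺]² / ([HA]₀ − [H⁺]) = (2.570e-03)² / (0.019 − 2.570e-03) = 4.02e-04.

K_a = 4.02e-04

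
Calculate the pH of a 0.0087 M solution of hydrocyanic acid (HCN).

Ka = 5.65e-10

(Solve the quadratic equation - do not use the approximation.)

x² + Ka×x - Ka×C = 0. Using quadratic formula: [H⁺] = 2.2168e-06

pH = 5.65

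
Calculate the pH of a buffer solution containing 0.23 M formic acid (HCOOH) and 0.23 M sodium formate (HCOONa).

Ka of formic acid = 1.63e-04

pKa = -log(1.63e-04) = 3.79. pH = pKa + log([A⁻]/[HA]) = 3.79 + log(0.23/0.23)

pH = 3.79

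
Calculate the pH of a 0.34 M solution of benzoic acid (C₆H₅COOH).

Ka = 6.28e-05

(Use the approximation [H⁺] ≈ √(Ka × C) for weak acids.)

[H⁺] = √(Ka × C) = √(6.28e-05 × 0.34) = 4.6208e-03. pH = -log(4.6208e-03)

pH = 2.34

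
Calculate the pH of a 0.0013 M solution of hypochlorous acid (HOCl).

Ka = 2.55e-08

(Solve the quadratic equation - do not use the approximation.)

x² + Ka×x - Ka×C = 0. Using quadratic formula: [H⁺] = 5.7449e-06

pH = 5.24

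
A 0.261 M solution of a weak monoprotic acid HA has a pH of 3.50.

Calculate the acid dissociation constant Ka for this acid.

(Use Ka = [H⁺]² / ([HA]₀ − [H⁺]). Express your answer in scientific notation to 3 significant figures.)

[H⁺] = 10^(−pH) = 10^(−3.50) = 3.162e-04 M. For HA ⇌ H⁺ + A⁻, Ka = [H⁺][A⁻]/[HA] = [H⁺]² / ([HA]₀ − [H⁺]) = (3.162e-04)² / (0.261 − 3.162e-04) = 3.84e-07.

K_a = 3.84e-07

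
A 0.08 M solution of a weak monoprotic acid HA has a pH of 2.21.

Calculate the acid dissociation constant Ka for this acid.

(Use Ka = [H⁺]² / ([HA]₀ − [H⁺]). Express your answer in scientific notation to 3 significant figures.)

[H⁺] = 10^(−pH) = 10^(−2.21) = 6.166e-03 M. For HA ⇌ H⁺ + A⁻, Ka = [H⁺][A⁻]/[HA] = [H⁺]² / ([HA]₀ − [H⁺]) = (6.166e-03)² / (0.08 − 6.166e-03) = 5.15e-04.

K_a = 5.15e-04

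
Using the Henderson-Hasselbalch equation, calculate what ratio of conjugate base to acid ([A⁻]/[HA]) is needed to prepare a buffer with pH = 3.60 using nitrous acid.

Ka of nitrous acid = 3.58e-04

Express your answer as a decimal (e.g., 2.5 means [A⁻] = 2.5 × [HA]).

pKa = -log(3.58e-04) = 3.4461. pH = pKa + log([A⁻]/[HA]), so log([A⁻]/[HA]) = pH − pKa = 3.60 − 3.4461 = 0.1539. [A⁻]/[HA] = 10^(0.1539) = 1.43

[A⁻]/[HA] = 1.43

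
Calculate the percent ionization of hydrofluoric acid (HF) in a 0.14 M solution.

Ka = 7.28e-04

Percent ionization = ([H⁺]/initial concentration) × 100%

Using Ka equilibrium: x² + Ka×x - Ka×C = 0. Solving: [H⁺] = 9.7381e-03. Percent = (9.7381e-03/0.14) × 100

Percent ionization = 6.96%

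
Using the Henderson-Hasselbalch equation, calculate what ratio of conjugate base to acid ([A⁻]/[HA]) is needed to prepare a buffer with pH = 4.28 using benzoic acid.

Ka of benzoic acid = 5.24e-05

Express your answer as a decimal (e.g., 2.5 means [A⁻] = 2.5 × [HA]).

pKa = -log(5.24e-05) = 4.2807. pH = pKa + log([A⁻]/[HA]), so log([A⁻]/[HA]) = pH − pKa = 4.28 − 4.2807 = -0.0007. [A⁻]/[HA] = 10^(-0.0007) = 0.998

[A⁻]/[HA] = 0.998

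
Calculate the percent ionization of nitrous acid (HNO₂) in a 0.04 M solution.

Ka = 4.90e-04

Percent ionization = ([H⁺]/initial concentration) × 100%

Using Ka equilibrium: x² + Ka×x - Ka×C = 0. Solving: [H⁺] = 4.1890e-03. Percent = (4.1890e-03/0.04) × 100

Percent ionization = 10.5%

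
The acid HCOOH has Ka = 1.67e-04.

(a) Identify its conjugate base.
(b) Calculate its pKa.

(a) The conjugate base is formed by removing one H⁺ from HCOOH, giving HCOO⁻. (b) pKa = -log(Ka) = -log(1.67e-04) = 3.78.

Conjugate base: HCOO⁻; pK_a = 3.78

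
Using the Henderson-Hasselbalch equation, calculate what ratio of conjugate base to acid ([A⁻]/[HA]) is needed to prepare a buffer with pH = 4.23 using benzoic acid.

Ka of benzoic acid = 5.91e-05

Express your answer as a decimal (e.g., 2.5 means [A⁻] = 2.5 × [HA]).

pKa = -log(5.91e-05) = 4.2284. pH = pKa + log([A⁻]/[HA]), so log([A⁻]/[HA]) = pH − pKa = 4.23 − 4.2284 = 0.0016. [A⁻]/[HA] = 10^(0.0016) = 1.00

[A⁻]/[HA] = 1.00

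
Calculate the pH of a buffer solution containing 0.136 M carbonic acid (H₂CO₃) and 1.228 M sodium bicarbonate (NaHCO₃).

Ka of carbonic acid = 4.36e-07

pKa = -log(4.36e-07) = 6.36. pH = pKa + log([A⁻]/[HA]) = 6.36 + log(1.228/0.136)

pH = 7.32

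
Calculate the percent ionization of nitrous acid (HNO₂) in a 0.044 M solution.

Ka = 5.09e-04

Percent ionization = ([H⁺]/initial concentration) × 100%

Using Ka equilibrium: x² + Ka×x - Ka×C = 0. Solving: [H⁺] = 4.4848e-03. Percent = (4.4848e-03/0.044) × 100

Percent ionization = 10.2%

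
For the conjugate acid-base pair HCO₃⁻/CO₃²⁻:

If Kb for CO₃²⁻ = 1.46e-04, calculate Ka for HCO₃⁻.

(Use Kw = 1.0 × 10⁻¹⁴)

For a conjugate pair Ka × Kb = Kw, so Ka = Kw/Kb = 1.0 × 10⁻¹⁴ / 1.46e-04 = 6.85e-11.

K_a = 6.85e-11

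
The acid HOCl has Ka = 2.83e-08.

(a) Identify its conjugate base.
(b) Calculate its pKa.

(a) The conjugate base is formed by removing one H⁺ from HOCl, giving OCl⁻. (b) pKa = -log(Ka) = -log(2.83e-08) = 7.55.

Conjugate base: OCl⁻; pK_a = 7.55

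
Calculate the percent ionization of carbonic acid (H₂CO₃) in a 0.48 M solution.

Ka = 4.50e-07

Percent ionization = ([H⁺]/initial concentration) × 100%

Using Ka equilibrium: x² + Ka×x - Ka×C = 0. Solving: [H⁺] = 4.6453e-04. Percent = (4.6453e-04/0.48) × 100

Percent ionization = 0.0968%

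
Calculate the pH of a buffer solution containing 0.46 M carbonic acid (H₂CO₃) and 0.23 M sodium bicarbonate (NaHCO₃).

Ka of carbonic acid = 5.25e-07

pKa = -log(5.25e-07) = 6.28. pH = pKa + log([A⁻]/[HA]) = 6.28 + log(0.23/0.46)

pH = 5.98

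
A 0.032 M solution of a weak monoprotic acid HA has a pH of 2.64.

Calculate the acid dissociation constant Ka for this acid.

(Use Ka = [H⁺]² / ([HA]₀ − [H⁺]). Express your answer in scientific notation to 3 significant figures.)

[H⁺] = 10^(−pH) = 10^(−2.64) = 2.291e-03 M. For HA ⇌ H⁺ + A⁻, Ka = [H⁺][A⁻]/[HA] = [H⁺]² / ([HA]₀ − [H⁺]) = (2.291e-03)² / (0.032 − 2.291e-03) = 1.77e-04.

K_a = 1.77e-04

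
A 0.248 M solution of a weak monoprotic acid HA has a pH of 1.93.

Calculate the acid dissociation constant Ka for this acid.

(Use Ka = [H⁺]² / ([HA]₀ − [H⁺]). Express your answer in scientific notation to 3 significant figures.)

[H⁺] = 10^(−pH) = 10^(−1.93) = 1.175e-02 M. For HA ⇌ H⁺ + A⁻, Ka = [H⁺][A⁻]/[HA] = [H⁺]² / ([HA]₀ − [H⁺]) = (1.175e-02)² / (0.248 − 1.175e-02) = 5.84e-04.

K_a = 5.84e-04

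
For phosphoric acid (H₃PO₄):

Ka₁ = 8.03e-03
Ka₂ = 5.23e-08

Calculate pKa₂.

pKa₂ = -log(Ka₂) = -log(5.23e-08) = 7.28.

pK_{a2} = 7.28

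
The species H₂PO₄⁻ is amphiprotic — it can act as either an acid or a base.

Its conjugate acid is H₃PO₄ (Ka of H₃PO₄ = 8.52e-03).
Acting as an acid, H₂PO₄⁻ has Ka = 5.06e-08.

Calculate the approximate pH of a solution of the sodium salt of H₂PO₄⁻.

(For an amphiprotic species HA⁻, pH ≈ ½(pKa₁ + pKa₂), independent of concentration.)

pKa₁ = -log(8.52e-03) = 2.07; pKa₂ = -log(5.06e-08) = 7.30. For an amphiprotic species, pH ≈ ½(pKa₁ + pKa₂) = ½(2.07 + 7.30) = 4.68.

pH = 4.68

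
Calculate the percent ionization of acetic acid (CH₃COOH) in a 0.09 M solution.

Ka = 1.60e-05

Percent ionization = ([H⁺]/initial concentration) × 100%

Using Ka equilibrium: x² + Ka×x - Ka×C = 0. Solving: [H⁺] = 1.1920e-03. Percent = (1.1920e-03/0.09) × 100

Percent ionization = 1.32%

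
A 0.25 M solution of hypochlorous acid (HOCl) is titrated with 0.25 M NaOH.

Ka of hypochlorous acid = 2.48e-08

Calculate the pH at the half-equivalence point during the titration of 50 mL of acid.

At half-equivalence [HA] = [A⁻], so Henderson-Hasselbalch gives pH = pKa = -log(2.48e-08) = 7.61.

pH = pKa = 7.61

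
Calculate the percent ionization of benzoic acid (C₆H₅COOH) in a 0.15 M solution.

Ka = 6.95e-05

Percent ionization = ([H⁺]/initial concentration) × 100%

Using Ka equilibrium: x² + Ka×x - Ka×C = 0. Solving: [H⁺] = 3.1942e-03. Percent = (3.1942e-03/0.15) × 100

Percent ionization = 2.13%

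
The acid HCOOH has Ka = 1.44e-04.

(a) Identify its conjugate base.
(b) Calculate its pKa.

(a) The conjugate base is formed by removing one H⁺ from HCOOH, giving HCOO⁻. (b) pKa = -log(Ka) = -log(1.44e-04) = 3.84.

Conjugate base: HCOO⁻; pK_a = 3.84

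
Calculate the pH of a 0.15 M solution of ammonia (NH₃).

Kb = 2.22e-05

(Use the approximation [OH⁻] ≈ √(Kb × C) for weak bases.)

[OH⁻] = √(Kb × C) = √(2.22e-05 × 0.15) = 1.8248e-03. pOH = 2.74, pH = 14 - pOH

pH = 11.26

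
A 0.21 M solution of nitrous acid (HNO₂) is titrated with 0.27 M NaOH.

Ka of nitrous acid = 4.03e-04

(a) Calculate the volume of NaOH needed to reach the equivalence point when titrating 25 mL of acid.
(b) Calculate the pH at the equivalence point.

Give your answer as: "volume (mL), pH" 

moles acid = 0.21 × 25/1000 = 0.00525 mol; V_base = moles/0.27 × 1000 = 19.4 mL. At equivalence only the conjugate base is present: [A⁻] = 0.00525/0.044 = 1.1813e-01 M. Kb = Kw/Ka = 2.48e-11; [OH⁻] = √(Kb × [A⁻]) = 1.7121e-06; pOH = 5.77; pH = 14 - pOH = 8.23.

V = 19.4 mL, pH = 8.23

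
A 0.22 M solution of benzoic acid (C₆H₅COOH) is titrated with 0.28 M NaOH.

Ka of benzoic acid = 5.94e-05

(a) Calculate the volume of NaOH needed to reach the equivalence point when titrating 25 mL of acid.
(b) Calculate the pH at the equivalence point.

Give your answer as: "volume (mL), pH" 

moles acid = 0.22 × 25/1000 = 0.0055 mol; V_base = moles/0.28 × 1000 = 19.6 mL. At equivalence only the conjugate base is present: [A⁻] = 0.0055/0.045 = 1.2320e-01 M. Kb = Kw/Ka = 1.68e-10; [OH⁻] = √(Kb × [A⁻]) = 4.5542e-06; pOH = 5.34; pH = 14 - pOH = 8.66.

V = 19.6 mL, pH = 8.66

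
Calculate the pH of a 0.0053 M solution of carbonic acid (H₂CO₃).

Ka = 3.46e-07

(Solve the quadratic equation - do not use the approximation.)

x² + Ka×x - Ka×C = 0. Using quadratic formula: [H⁺] = 4.2650e-05

pH = 4.37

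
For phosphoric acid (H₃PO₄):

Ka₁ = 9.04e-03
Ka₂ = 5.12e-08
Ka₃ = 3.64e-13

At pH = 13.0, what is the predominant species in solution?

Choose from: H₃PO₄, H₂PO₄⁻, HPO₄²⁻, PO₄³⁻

pKa₁ = 2.04, pKa₂ = 7.29, pKa₃ = 12.44. For a polyprotic acid the predominant species crosses at each pKa: below pKa_n the protonated form dominates, above it the deprotonated form does. At pH = 13.0, the predominant species is PO₄³⁻.

PO₄³⁻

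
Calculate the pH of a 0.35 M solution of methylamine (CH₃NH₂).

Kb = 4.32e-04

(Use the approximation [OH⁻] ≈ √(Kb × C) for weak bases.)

[OH⁻] = √(Kb × C) = √(4.32e-04 × 0.35) = 1.2296e-02. pOH = 1.91, pH = 14 - pOH

pH = 12.09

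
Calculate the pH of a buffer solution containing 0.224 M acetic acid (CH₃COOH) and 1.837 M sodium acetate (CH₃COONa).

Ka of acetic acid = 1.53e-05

pKa = -log(1.53e-05) = 4.82. pH = pKa + log([A⁻]/[HA]) = 4.82 + log(1.837/0.224)

pH = 5.73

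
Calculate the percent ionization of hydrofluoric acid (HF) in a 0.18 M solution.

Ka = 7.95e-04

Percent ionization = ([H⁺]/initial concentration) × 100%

Using Ka equilibrium: x² + Ka×x - Ka×C = 0. Solving: [H⁺] = 1.1572e-02. Percent = (1.1572e-02/0.18) × 100

Percent ionization = 6.43%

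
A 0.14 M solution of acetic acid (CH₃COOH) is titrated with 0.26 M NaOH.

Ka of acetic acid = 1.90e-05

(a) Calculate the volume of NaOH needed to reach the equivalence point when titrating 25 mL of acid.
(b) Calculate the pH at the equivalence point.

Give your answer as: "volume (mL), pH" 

moles acid = 0.14 × 25/1000 = 0.0035 mol; V_base = moles/0.26 × 1000 = 13.5 mL. At equivalence only the conjugate base is present: [A⁻] = 0.0035/0.038 = 9.1000e-02 M. Kb = Kw/Ka = 5.26e-10; [OH⁻] = √(Kb × [A⁻]) = 6.9206e-06; pOH = 5.16; pH = 14 - pOH = 8.84.

V = 13.5 mL, pH = 8.84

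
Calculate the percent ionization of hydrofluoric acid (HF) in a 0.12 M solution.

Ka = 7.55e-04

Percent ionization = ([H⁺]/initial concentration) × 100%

Using Ka equilibrium: x² + Ka×x - Ka×C = 0. Solving: [H⁺] = 9.1484e-03. Percent = (9.1484e-03/0.12) × 100

Percent ionization = 7.62%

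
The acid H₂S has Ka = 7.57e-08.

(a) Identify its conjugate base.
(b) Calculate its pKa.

(a) The conjugate base is formed by removing one H⁺ from H₂S, giving HS⁻. (b) pKa = -log(Ka) = -log(7.57e-08) = 7.12.

Conjugate base: HS⁻; pK_a = 7.12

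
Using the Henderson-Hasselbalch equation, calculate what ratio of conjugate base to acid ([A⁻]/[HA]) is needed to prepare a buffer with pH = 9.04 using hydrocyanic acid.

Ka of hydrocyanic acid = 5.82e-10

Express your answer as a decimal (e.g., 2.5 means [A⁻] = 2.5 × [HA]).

pKa = -log(5.82e-10) = 9.2351. pH = pKa + log([A⁻]/[HA]), so log([A⁻]/[HA]) = pH − pKa = 9.04 − 9.2351 = -0.1951. [A⁻]/[HA] = 10^(-0.1951) = 0.638

[A⁻]/[HA] = 0.638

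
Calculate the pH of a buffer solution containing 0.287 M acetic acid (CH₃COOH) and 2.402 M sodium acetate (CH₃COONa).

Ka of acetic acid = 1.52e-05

pKa = -log(1.52e-05) = 4.82. pH = pKa + log([A⁻]/[HA]) = 4.82 + log(2.402/0.287)

pH = 5.74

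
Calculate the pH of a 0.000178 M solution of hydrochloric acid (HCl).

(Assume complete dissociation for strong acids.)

[H⁺] = 0.000178 M for strong acid. pH = -log[H⁺] = -log(0.000178)

pH = 3.75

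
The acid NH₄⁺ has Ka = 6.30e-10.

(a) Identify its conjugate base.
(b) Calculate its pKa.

(a) The conjugate base is formed by removing one H⁺ from NH₄⁺, giving NH₃. (b) pKa = -log(Ka) = -log(6.30e-10) = 9.20.

Conjugate base: NH₃; pK_a = 9.20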